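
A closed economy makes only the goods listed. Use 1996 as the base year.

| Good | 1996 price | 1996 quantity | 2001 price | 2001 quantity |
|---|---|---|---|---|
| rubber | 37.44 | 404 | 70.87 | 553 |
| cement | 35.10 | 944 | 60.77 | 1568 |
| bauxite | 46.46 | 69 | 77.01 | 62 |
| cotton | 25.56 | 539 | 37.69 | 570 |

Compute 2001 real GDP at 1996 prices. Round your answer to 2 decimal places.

Real GDP 2001 = Σ (p_1996 × q_2001) = 37.44·553 + 35.10·1568 + 46.46·62 + 25.56·570 = 93190.84.

93190.84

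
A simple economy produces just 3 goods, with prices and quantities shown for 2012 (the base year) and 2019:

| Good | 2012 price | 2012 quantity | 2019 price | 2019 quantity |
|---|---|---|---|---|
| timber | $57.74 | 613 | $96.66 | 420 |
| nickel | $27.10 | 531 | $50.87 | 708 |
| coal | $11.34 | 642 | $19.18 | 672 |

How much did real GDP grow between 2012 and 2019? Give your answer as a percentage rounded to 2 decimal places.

-10.53%

Real GDP 2012 = Nominal GDP 2012 = 57.74·613 + 27.10·531 + 11.34·642 = 57065.00.
Real GDP 2019 (at 2012 prices) = 57.74·420 + 27.10·708 + 11.34·672 = 51058.08.
Real growth = 51058.08/57065.00 − 1 = -0.1053.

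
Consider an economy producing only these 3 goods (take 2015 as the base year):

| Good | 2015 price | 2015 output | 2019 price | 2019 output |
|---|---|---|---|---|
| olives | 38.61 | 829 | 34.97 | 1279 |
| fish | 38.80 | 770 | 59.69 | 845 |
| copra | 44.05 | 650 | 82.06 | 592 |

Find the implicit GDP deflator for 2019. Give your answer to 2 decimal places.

Nominal GDP 2019 = 34.97·1279 + 59.69·845 + 82.06·592 = 143744.20.
Real GDP 2019 (at 2015 prices) = 38.61·1279 + 38.80·845 + 44.05·592 = 108245.79.
Deflator = Nominal/Real × 100 = 143744.20/108245.79 × 100 = 132.794.

132.79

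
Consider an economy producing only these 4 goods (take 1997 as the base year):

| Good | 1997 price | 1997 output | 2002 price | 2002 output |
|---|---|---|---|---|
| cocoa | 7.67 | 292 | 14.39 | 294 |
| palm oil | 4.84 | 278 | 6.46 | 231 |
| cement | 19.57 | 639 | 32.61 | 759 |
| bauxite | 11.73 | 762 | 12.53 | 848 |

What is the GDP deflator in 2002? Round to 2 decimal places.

Nominal GDP 2002 = 14.39·294 + 6.46·231 + 32.61·759 + 12.53·848 = 41099.35.
Real GDP 2002 (at 1997 prices) = 7.67·294 + 4.84·231 + 19.57·759 + 11.73·848 = 28173.69.
Deflator = Nominal/Real × 100 = 41099.35/28173.69 × 100 = 145.878.

145.88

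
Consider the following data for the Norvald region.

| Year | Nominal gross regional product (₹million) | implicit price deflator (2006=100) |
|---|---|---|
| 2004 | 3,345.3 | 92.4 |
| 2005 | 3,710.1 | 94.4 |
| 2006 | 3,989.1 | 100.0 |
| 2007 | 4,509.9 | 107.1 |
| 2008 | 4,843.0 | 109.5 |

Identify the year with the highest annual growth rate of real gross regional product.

2005

2005: real = 3710.1/0.944 = 3930.19; growth vs 2004 (3620.45) = 8.56%.
2006: real = 3989.1/1.000 = 3989.10; growth vs 2005 (3930.19) = 1.50%.
2007: real = 4509.9/1.071 = 4210.92; growth vs 2006 (3989.10) = 5.56%.
2008: real = 4843.0/1.095 = 4422.83; growth vs 2007 (4210.92) = 5.03%.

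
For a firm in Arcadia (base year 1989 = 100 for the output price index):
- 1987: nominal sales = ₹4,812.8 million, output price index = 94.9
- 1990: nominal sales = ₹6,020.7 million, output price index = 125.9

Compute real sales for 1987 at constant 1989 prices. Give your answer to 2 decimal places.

Real sales = Nominal / (output price index/100) = 4812.8 / 0.949 = 5071.44.

₹5,071.44 million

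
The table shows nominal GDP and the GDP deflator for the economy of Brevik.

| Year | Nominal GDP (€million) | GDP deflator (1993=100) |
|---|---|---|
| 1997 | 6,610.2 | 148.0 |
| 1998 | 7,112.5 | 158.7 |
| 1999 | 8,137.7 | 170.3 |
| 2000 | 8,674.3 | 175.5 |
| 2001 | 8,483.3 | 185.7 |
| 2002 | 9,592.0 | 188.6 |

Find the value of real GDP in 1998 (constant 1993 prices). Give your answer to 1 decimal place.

€4,481.7 million

Real GDP 1998 = 7112.5 / 1.587 = 4481.73.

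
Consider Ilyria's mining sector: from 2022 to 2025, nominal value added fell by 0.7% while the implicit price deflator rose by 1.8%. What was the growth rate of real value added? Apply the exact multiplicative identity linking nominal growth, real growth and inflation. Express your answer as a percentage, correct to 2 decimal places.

-2.46%

(1 + g_nom) = (1 + g_real)(1 + π), so g_real = 0.9930 / 1.0180 − 1 = -0.02456.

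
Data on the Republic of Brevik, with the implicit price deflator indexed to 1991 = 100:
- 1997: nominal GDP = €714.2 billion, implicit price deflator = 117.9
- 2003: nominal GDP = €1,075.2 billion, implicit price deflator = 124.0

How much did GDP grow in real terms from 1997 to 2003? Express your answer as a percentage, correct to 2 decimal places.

Real GDP 1997 = 714.2 / 1.179 = 605.77.
Real GDP 2003 = 1075.2 / 1.240 = 867.10.
Real growth = 867.10 / 605.77 − 1 = 0.4314.

43.14%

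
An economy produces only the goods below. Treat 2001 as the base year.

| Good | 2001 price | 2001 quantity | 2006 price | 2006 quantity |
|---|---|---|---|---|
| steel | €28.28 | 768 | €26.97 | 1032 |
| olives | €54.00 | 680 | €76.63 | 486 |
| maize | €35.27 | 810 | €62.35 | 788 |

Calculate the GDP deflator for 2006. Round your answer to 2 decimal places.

Nominal GDP 2006 = 26.97·1032 + 76.63·486 + 62.35·788 = 114207.02.
Real GDP 2006 (at 2001 prices) = 28.28·1032 + 54.00·486 + 35.27·788 = 83221.72.
Deflator = Nominal/Real × 100 = 114207.02/83221.72 × 100 = 137.232.

137.23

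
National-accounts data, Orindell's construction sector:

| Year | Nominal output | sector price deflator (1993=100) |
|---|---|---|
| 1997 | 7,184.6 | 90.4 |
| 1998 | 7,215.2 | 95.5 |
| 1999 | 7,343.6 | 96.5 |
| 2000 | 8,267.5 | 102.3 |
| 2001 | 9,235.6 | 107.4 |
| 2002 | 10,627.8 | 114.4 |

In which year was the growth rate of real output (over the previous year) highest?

2002

1998: real = 7215.2/0.955 = 7555.18; growth vs 1997 (7947.57) = -4.94%.
1999: real = 7343.6/0.965 = 7609.95; growth vs 1998 (7555.18) = 0.72%.
2000: real = 8267.5/1.023 = 8081.62; growth vs 1999 (7609.95) = 6.20%.
2001: real = 9235.6/1.074 = 8599.26; growth vs 2000 (8081.62) = 6.41%.
2002: real = 10627.8/1.144 = 9290.03; growth vs 2001 (8599.26) = 8.03%.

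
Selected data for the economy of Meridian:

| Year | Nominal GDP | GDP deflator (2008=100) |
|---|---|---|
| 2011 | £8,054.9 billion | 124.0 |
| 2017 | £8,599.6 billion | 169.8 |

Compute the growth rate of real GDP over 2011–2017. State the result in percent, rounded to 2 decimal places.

Real GDP 2011 = 8054.9 / 1.240 = 6495.89.
Real GDP 2017 = 8599.6 / 1.698 = 5064.55.
Real growth = 5064.55 / 6495.89 − 1 = -0.2203.

-22.03%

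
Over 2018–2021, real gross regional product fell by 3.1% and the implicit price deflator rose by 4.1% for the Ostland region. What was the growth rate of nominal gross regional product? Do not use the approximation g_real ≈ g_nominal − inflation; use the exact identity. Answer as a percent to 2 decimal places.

0.87%

(1 + g_nom) = (1 + g_real)(1 + π) = 0.9690 × 1.0410 = 1.00873.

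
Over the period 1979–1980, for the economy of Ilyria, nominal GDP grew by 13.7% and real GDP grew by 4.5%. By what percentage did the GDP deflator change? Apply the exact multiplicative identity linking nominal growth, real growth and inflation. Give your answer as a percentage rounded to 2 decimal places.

8.80%

(1 + g_nom) = (1 + g_real)(1 + π), so π = 1.1370 / 1.0450 − 1 = 0.08804.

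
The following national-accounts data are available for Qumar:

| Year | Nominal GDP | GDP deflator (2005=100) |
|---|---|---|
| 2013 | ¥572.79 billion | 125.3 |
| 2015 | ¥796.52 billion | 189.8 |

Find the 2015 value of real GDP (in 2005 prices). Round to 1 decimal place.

Real GDP = Nominal / (GDP deflator/100) = 796.52 / 1.898 = 419.66.

¥419.7 billion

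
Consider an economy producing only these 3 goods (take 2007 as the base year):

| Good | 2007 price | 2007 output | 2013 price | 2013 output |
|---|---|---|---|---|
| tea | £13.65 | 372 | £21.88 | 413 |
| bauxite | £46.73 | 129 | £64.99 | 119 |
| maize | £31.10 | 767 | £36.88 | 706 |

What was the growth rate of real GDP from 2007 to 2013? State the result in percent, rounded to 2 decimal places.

Real GDP 2007 = Nominal GDP 2007 = 13.65·372 + 46.73·129 + 31.10·767 = 34959.67.
Real GDP 2013 (at 2007 prices) = 13.65·413 + 46.73·119 + 31.10·706 = 33154.92.
Real growth = 33154.92/34959.67 − 1 = -0.0516.

-5.16%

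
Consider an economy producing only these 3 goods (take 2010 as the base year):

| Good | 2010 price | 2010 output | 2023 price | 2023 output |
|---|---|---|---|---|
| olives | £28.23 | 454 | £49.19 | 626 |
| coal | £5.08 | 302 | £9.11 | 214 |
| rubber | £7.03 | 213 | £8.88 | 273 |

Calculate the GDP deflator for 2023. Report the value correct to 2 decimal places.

Nominal GDP 2023 = 49.19·626 + 9.11·214 + 8.88·273 = 35166.72.
Real GDP 2023 (at 2010 prices) = 28.23·626 + 5.08·214 + 7.03·273 = 20678.29.
Deflator = Nominal/Real × 100 = 35166.72/20678.29 × 100 = 170.066.

170.07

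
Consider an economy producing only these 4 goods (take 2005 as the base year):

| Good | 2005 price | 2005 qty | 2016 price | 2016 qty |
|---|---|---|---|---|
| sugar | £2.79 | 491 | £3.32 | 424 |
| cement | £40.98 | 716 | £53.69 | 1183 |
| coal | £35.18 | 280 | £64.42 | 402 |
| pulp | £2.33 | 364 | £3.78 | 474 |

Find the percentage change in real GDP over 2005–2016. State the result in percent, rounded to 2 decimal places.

Real GDP 2005 = Nominal GDP 2005 = 2.79·491 + 40.98·716 + 35.18·280 + 2.33·364 = 41410.09.
Real GDP 2016 (at 2005 prices) = 2.79·424 + 40.98·1183 + 35.18·402 + 2.33·474 = 64909.08.
Real growth = 64909.08/41410.09 − 1 = 0.5675.

56.75%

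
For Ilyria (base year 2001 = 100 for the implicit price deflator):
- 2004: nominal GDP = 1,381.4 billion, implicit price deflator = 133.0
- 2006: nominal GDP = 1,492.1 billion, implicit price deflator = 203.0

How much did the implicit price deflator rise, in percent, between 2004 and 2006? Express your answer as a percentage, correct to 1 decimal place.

52.6%

Price-level change = 203.0 / 133.0 − 1 = 0.5263.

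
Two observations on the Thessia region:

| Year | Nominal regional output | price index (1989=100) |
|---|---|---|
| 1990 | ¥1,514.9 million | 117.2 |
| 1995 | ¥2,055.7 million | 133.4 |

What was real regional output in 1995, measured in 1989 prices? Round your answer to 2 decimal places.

Real regional output = Nominal / (price index/100) = 2055.7 / 1.334 = 1541.00.

¥1,541.00 million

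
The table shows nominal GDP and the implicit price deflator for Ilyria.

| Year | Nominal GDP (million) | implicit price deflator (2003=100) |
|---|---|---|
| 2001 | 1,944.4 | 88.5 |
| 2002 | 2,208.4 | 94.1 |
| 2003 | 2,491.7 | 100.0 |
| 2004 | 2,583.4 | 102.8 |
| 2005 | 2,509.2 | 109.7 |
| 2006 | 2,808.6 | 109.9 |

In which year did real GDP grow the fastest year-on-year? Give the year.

2006

2002: real = 2208.4/0.941 = 2346.87; growth vs 2001 (2197.06) = 6.82%.
2003: real = 2491.7/1.000 = 2491.70; growth vs 2002 (2346.87) = 6.17%.
2004: real = 2583.4/1.028 = 2513.04; growth vs 2003 (2491.70) = 0.86%.
2005: real = 2509.2/1.097 = 2287.33; growth vs 2004 (2513.04) = -8.98%.
2006: real = 2808.6/1.099 = 2555.60; growth vs 2005 (2287.33) = 11.73%.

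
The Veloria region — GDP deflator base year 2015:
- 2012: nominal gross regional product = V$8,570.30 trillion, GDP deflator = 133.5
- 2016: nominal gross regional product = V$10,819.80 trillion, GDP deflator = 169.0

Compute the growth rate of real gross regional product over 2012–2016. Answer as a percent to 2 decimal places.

Deflate each year: 2012 → 8570.30/1.335 = 6419.70; 2016 → 10819.80/1.690 = 6402.25.
So real gross regional product changed by 6402.25/6419.70 − 1 = -0.0027, i.e. -0.27%.

-0.27%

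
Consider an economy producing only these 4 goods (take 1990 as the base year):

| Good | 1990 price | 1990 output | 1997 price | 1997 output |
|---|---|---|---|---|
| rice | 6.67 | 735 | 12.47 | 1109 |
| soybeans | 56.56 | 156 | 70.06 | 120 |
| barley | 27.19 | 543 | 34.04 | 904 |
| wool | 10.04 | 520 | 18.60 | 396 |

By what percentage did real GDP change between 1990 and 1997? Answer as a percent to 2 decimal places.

26.78%

Real GDP 1990 = Nominal GDP 1990 = 6.67·735 + 56.56·156 + 27.19·543 + 10.04·520 = 33710.78.
Real GDP 1997 (at 1990 prices) = 6.67·1109 + 56.56·120 + 27.19·904 + 10.04·396 = 42739.83.
Real growth = 42739.83/33710.78 − 1 = 0.2678.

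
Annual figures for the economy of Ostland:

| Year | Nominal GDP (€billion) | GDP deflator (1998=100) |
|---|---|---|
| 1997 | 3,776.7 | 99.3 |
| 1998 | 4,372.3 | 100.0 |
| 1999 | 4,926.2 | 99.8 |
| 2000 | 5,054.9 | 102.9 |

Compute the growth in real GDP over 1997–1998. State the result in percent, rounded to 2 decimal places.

Real GDP 1997 = 3776.7/0.993 = 3803.32.
Real GDP 1998 = 4372.3/1.000 = 4372.30.
Change = 4372.30/3803.32 − 1 = 0.1496.

14.96%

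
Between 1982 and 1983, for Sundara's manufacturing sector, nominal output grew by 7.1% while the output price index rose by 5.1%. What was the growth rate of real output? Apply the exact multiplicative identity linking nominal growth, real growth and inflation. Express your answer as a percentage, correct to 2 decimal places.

1.90%

(1 + g_nom) = (1 + g_real)(1 + π), so g_real = 1.0710 / 1.0510 − 1 = 0.01903.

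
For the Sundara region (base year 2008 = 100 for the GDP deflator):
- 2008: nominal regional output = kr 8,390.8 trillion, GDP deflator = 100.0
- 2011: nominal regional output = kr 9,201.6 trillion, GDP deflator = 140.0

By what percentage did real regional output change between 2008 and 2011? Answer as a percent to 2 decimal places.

Real regional output 2008 = 8390.8 / 1.000 = 8390.80.
Real regional output 2011 = 9201.6 / 1.400 = 6572.57.
Real growth = 6572.57 / 8390.80 − 1 = -0.2167.

-21.67%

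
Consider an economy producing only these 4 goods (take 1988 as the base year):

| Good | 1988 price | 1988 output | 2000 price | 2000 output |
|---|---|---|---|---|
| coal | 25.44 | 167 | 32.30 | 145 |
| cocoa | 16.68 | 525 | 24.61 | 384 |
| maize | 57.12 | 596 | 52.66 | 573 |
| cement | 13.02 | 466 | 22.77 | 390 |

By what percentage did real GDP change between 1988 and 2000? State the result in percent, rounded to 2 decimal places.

Real GDP 1988 = Nominal GDP 1988 = 25.44·167 + 16.68·525 + 57.12·596 + 13.02·466 = 53116.32.
Real GDP 2000 (at 1988 prices) = 25.44·145 + 16.68·384 + 57.12·573 + 13.02·390 = 47901.48.
Real growth = 47901.48/53116.32 − 1 = -0.0982.

-9.82%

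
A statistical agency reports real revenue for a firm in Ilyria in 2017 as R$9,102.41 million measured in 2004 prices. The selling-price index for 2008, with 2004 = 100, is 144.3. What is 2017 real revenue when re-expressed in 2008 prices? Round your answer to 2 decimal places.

R$13,134.78 million

Real revenue in 2008 prices = Real revenue in 2004 prices × (P_2008/P_2004) = 9102.41 × 1.443 = 13134.78.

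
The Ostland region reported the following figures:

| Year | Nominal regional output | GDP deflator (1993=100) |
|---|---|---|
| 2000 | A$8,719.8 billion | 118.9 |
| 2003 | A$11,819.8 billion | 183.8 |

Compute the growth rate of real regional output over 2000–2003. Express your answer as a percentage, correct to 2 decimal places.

Real regional output 2000 = 8719.8 / 1.189 = 7333.73.
Real regional output 2003 = 11819.8 / 1.838 = 6430.79.
Real growth = 6430.79 / 7333.73 − 1 = -0.1231.

-12.31%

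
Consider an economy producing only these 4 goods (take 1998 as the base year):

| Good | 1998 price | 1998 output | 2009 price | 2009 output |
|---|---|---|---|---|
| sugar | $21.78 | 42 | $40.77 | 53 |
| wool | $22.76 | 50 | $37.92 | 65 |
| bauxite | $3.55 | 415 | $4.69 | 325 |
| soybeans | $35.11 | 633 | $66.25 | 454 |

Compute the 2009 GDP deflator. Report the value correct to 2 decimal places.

183.64

Nominal GDP 2009 = 40.77·53 + 37.92·65 + 4.69·325 + 66.25·454 = 36227.36.
Real GDP 2009 (at 1998 prices) = 21.78·53 + 22.76·65 + 3.55·325 + 35.11·454 = 19727.43.
Deflator = Nominal/Real × 100 = 36227.36/19727.43 × 100 = 183.640.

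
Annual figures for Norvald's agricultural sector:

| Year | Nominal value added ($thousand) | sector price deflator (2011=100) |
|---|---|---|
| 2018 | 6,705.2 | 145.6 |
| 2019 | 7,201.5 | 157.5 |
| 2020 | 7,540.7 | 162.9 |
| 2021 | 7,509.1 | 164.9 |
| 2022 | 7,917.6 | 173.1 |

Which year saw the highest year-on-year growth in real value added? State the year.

2020

2019: real = 7201.5/1.575 = 4572.38; growth vs 2018 (4605.22) = -0.71%.
2020: real = 7540.7/1.629 = 4629.04; growth vs 2019 (4572.38) = 1.24%.
2021: real = 7509.1/1.649 = 4553.73; growth vs 2020 (4629.04) = -1.63%.
2022: real = 7917.6/1.731 = 4574.00; growth vs 2021 (4553.73) = 0.45%.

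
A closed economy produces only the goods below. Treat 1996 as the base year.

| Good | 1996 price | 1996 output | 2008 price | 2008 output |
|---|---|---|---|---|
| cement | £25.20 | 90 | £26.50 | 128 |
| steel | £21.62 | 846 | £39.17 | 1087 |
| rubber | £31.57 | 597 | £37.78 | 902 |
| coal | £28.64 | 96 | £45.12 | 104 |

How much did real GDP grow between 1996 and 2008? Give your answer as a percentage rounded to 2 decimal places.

Real GDP 1996 = Nominal GDP 1996 = 25.20·90 + 21.62·846 + 31.57·597 + 28.64·96 = 42155.25.
Real GDP 2008 (at 1996 prices) = 25.20·128 + 21.62·1087 + 31.57·902 + 28.64·104 = 58181.24.
Real growth = 58181.24/42155.25 − 1 = 0.3802.

38.02%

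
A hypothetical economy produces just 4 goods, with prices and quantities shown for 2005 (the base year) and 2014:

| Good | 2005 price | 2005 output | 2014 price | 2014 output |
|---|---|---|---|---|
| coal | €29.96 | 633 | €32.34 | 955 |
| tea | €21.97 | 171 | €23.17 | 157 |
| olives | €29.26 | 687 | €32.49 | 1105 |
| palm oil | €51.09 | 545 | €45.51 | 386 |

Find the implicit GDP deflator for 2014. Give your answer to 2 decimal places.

104.61

Nominal GDP 2014 = 32.34·955 + 23.17·157 + 32.49·1105 + 45.51·386 = 87990.70.
Real GDP 2014 (at 2005 prices) = 29.96·955 + 21.97·157 + 29.26·1105 + 51.09·386 = 84114.13.
Deflator = Nominal/Real × 100 = 87990.70/84114.13 × 100 = 104.609.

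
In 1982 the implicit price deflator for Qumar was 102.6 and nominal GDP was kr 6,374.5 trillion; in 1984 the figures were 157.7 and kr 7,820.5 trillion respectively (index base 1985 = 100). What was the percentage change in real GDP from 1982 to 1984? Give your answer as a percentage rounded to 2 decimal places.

Deflate each year: 1982 → 6374.5/1.026 = 6212.96; 1984 → 7820.5/1.577 = 4959.10.
So real GDP changed by 4959.10/6212.96 − 1 = -0.2018, i.e. -20.18%.

-20.18%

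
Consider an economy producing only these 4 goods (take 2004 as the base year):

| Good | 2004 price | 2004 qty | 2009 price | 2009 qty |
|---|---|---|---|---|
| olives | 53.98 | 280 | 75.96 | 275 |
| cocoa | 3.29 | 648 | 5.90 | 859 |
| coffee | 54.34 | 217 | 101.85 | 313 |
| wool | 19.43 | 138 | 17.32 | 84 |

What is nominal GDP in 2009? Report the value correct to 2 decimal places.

Nominal GDP 2009 = Σ (p_2009 × q_2009) = 75.96·275 + 5.90·859 + 101.85·313 + 17.32·84 = 59291.03.

59291.03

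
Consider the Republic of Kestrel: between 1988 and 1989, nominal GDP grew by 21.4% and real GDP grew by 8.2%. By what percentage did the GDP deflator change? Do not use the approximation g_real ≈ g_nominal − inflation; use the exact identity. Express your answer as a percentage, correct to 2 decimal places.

(1 + g_nom) = (1 + g_real)(1 + π), so π = 1.2140 / 1.0820 − 1 = 0.12200.

12.20%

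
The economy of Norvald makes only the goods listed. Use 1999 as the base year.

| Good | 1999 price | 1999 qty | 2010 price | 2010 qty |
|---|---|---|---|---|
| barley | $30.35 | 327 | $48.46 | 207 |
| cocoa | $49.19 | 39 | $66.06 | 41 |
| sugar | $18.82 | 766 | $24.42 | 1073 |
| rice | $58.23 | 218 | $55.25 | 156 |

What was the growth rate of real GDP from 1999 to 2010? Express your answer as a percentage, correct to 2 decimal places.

-3.53%

Real GDP 1999 = Nominal GDP 1999 = 30.35·327 + 49.19·39 + 18.82·766 + 58.23·218 = 38953.12.
Real GDP 2010 (at 1999 prices) = 30.35·207 + 49.19·41 + 18.82·1073 + 58.23·156 = 37576.98.
Real growth = 37576.98/38953.12 − 1 = -0.0353.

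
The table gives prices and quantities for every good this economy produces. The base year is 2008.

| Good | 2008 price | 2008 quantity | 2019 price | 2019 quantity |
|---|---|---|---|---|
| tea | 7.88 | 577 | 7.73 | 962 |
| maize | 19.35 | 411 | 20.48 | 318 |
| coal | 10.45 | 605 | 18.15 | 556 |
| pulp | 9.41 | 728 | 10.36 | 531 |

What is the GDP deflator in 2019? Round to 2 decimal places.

120.38

Nominal GDP 2019 = 7.73·962 + 20.48·318 + 18.15·556 + 10.36·531 = 29541.46.
Real GDP 2019 (at 2008 prices) = 7.88·962 + 19.35·318 + 10.45·556 + 9.41·531 = 24540.77.
Deflator = Nominal/Real × 100 = 29541.46/24540.77 × 100 = 120.377.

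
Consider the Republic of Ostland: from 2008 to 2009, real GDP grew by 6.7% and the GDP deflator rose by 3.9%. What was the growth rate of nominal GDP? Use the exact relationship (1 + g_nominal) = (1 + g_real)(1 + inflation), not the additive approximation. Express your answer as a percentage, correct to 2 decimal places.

(1 + g_nom) = (1 + g_real)(1 + π) = 1.0670 × 1.0390 = 1.10861.

10.86%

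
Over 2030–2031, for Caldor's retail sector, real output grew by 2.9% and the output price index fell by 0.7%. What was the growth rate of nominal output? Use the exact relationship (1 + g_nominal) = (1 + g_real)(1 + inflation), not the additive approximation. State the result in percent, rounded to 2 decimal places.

2.18%

(1 + g_nom) = (1 + g_real)(1 + π) = 1.0290 × 0.9930 = 1.02180.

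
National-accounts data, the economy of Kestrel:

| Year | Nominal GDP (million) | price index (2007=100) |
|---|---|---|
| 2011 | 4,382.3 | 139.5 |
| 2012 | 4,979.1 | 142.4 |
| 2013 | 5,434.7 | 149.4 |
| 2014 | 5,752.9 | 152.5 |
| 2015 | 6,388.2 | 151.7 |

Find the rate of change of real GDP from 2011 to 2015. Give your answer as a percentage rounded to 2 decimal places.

Real GDP 2011 = 4382.3/1.395 = 3141.43.
Real GDP 2015 = 6388.2/1.517 = 4211.07.
Change = 4211.07/3141.43 − 1 = 0.3405.

34.05%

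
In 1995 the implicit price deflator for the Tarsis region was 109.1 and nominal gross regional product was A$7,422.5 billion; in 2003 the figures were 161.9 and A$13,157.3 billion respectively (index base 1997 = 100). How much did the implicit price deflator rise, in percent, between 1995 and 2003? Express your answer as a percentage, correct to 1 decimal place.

Price-level change = 161.9 / 109.1 − 1 = 0.4840.

48.4%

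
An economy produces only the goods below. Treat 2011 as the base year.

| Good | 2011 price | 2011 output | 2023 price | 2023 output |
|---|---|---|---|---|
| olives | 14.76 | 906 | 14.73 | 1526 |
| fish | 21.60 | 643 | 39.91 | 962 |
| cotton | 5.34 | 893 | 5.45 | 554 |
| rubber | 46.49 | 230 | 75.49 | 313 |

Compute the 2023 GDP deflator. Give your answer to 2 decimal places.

143.92

Nominal GDP 2023 = 14.73·1526 + 39.91·962 + 5.45·554 + 75.49·313 = 87519.07.
Real GDP 2023 (at 2011 prices) = 14.76·1526 + 21.60·962 + 5.34·554 + 46.49·313 = 60812.69.
Deflator = Nominal/Real × 100 = 87519.07/60812.69 × 100 = 143.916.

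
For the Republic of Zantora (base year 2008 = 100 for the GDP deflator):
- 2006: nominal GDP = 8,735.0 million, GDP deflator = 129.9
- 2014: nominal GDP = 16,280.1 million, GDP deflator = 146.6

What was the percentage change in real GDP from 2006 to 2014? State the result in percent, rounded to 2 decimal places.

65.15%

Real GDP 2006 = 8735.0 / 1.299 = 6724.40.
Real GDP 2014 = 16280.1 / 1.466 = 11105.12.
Real growth = 11105.12 / 6724.40 − 1 = 0.6515.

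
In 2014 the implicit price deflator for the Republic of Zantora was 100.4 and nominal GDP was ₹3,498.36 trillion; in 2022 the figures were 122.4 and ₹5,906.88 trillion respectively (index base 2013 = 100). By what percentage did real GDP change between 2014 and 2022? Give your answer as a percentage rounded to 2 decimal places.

Real GDP 2014 = 3498.36 / 1.004 = 3484.42.
Real GDP 2022 = 5906.88 / 1.224 = 4825.88.
Real growth = 4825.88 / 3484.42 − 1 = 0.3850.

38.50%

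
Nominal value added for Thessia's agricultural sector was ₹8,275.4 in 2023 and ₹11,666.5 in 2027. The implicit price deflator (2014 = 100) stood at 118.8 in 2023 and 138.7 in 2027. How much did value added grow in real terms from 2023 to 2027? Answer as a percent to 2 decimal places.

20.75%

Deflate each year: 2023 → 8275.4/1.188 = 6965.82; 2027 → 11666.5/1.387 = 8411.32.
So real value added changed by 8411.32/6965.82 − 1 = 0.2075, i.e. 20.75%.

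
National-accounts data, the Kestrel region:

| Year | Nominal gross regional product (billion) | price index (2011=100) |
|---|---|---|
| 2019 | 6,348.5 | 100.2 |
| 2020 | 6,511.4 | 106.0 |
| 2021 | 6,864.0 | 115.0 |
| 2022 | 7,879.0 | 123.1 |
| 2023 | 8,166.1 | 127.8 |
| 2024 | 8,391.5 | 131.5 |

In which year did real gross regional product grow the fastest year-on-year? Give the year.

2022

2020: real = 6511.4/1.060 = 6142.83; growth vs 2019 (6335.83) = -3.05%.
2021: real = 6864.0/1.150 = 5968.70; growth vs 2020 (6142.83) = -2.83%.
2022: real = 7879.0/1.231 = 6400.49; growth vs 2021 (5968.70) = 7.23%.
2023: real = 8166.1/1.278 = 6389.75; growth vs 2022 (6400.49) = -0.17%.
2024: real = 8391.5/1.315 = 6381.37; growth vs 2023 (6389.75) = -0.13%.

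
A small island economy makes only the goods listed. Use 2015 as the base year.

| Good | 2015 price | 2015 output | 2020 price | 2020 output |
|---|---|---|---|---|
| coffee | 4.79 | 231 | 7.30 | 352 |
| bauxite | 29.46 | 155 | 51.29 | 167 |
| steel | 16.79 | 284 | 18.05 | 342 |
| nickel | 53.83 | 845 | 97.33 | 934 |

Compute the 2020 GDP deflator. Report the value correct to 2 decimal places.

Nominal GDP 2020 = 7.30·352 + 51.29·167 + 18.05·342 + 97.33·934 = 108214.35.
Real GDP 2020 (at 2015 prices) = 4.79·352 + 29.46·167 + 16.79·342 + 53.83·934 = 62625.30.
Deflator = Nominal/Real × 100 = 108214.35/62625.30 × 100 = 172.797.

172.80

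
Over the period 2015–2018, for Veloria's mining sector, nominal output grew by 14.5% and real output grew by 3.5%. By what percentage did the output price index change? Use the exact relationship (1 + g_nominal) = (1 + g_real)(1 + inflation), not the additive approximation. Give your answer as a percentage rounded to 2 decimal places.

(1 + g_nom) = (1 + g_real)(1 + π), so π = 1.1450 / 1.0350 − 1 = 0.10628.

10.63%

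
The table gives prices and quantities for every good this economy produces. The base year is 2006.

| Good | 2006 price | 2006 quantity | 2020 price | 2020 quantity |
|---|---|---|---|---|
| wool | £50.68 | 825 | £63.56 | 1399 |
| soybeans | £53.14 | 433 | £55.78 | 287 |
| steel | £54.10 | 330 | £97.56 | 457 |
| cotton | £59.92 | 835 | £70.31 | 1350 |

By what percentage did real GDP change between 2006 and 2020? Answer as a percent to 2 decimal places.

Real GDP 2006 = Nominal GDP 2006 = 50.68·825 + 53.14·433 + 54.10·330 + 59.92·835 = 132706.82.
Real GDP 2020 (at 2006 prices) = 50.68·1399 + 53.14·287 + 54.10·457 + 59.92·1350 = 191768.20.
Real growth = 191768.20/132706.82 − 1 = 0.4451.

44.51%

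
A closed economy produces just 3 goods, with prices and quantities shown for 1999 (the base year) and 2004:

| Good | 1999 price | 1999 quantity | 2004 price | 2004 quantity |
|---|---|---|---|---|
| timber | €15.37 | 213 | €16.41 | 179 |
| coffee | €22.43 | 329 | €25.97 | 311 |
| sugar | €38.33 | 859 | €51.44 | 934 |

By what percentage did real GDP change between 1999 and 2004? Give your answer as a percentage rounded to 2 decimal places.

4.47%

Real GDP 1999 = Nominal GDP 1999 = 15.37·213 + 22.43·329 + 38.33·859 = 43578.75.
Real GDP 2004 (at 1999 prices) = 15.37·179 + 22.43·311 + 38.33·934 = 45527.18.
Real growth = 45527.18/43578.75 − 1 = 0.0447.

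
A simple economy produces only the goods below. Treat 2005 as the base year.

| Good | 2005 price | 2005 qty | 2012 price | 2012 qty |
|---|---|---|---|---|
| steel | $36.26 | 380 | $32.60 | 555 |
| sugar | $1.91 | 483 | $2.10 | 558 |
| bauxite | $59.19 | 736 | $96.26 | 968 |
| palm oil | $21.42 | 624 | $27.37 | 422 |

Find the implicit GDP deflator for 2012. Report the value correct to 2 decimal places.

Nominal GDP 2012 = 32.60·555 + 2.10·558 + 96.26·968 + 27.37·422 = 123994.62.
Real GDP 2012 (at 2005 prices) = 36.26·555 + 1.91·558 + 59.19·968 + 21.42·422 = 87525.24.
Deflator = Nominal/Real × 100 = 123994.62/87525.24 × 100 = 141.667.

141.67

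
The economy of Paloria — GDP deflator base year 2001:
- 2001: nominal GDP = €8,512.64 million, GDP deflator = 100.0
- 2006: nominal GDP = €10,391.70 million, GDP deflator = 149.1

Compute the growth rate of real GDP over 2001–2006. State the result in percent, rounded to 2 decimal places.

-18.13%

Deflate each year: 2001 → 8512.64/1.000 = 8512.64; 2006 → 10391.70/1.491 = 6969.62.
So real GDP changed by 6969.62/8512.64 − 1 = -0.1813, i.e. -18.13%.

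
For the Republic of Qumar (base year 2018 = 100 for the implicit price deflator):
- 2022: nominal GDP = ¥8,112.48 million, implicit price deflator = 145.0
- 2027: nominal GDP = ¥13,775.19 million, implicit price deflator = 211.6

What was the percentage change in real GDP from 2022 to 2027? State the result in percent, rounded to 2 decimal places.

Deflate each year: 2022 → 8112.48/1.450 = 5594.81; 2027 → 13775.19/2.116 = 6510.01.
So real GDP changed by 6510.01/5594.81 − 1 = 0.1636, i.e. 16.36%.

16.36%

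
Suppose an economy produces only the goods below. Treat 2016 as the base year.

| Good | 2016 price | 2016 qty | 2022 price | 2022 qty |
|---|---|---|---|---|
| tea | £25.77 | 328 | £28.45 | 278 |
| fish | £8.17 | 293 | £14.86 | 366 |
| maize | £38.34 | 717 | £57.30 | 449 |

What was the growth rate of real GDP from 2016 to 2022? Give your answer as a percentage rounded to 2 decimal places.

-28.61%

Real GDP 2016 = Nominal GDP 2016 = 25.77·328 + 8.17·293 + 38.34·717 = 38336.15.
Real GDP 2022 (at 2016 prices) = 25.77·278 + 8.17·366 + 38.34·449 = 27368.94.
Real growth = 27368.94/38336.15 − 1 = -0.2861.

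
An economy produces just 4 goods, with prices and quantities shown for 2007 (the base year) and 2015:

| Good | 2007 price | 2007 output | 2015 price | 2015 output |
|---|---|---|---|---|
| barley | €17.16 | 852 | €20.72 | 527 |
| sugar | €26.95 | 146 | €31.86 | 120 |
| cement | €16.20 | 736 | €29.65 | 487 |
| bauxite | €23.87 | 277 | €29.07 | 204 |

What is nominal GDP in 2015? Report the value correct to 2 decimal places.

€35112.47

Nominal GDP 2015 = Σ (p_2015 × q_2015) = 20.72·527 + 31.86·120 + 29.65·487 + 29.07·204 = 35112.47.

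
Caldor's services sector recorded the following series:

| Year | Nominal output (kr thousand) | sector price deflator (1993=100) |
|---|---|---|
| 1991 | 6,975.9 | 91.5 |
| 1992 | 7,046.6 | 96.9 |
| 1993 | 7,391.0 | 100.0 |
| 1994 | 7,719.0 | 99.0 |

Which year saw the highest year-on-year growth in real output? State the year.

1992: real = 7046.6/0.969 = 7272.03; growth vs 1991 (7623.93) = -4.62%.
1993: real = 7391.0/1.000 = 7391.00; growth vs 1992 (7272.03) = 1.64%.
1994: real = 7719.0/0.990 = 7796.97; growth vs 1993 (7391.00) = 5.49%.

1994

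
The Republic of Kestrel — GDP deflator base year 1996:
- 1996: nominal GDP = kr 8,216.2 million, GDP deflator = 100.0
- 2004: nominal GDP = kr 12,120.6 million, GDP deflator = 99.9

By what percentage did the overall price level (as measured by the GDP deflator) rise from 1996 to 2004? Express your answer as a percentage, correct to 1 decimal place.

-0.1%

Price-level change = 99.9 / 100.0 − 1 = -0.0010.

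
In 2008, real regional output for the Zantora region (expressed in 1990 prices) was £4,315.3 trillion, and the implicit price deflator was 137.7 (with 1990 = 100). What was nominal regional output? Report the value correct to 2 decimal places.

£5,942.17 trillion

Nominal regional output = Real × (implicit price deflator/100) = 4315.3 × 1.377 = 5942.17.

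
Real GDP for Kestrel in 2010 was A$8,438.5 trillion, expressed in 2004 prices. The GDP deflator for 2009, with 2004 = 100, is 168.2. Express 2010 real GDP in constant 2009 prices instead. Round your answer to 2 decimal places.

Real GDP in 2009 prices = Real GDP in 2004 prices × (P_2009/P_2004) = 8438.5 × 1.682 = 14193.56.

A$14,193.56 trillion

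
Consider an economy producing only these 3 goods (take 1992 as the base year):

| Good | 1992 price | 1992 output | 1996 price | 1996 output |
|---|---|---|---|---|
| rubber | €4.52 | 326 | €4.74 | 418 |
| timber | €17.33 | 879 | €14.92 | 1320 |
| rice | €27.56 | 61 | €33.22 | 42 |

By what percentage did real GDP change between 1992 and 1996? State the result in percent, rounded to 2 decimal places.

Real GDP 1992 = Nominal GDP 1992 = 4.52·326 + 17.33·879 + 27.56·61 = 18387.75.
Real GDP 1996 (at 1992 prices) = 4.52·418 + 17.33·1320 + 27.56·42 = 25922.48.
Real growth = 25922.48/18387.75 − 1 = 0.4098.

40.98%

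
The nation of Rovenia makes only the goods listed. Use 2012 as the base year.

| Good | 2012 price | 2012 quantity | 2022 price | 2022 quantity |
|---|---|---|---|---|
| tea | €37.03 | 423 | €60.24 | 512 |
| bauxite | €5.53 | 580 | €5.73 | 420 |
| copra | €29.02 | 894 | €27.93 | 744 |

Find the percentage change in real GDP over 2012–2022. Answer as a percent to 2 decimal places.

Real GDP 2012 = Nominal GDP 2012 = 37.03·423 + 5.53·580 + 29.02·894 = 44814.97.
Real GDP 2022 (at 2012 prices) = 37.03·512 + 5.53·420 + 29.02·744 = 42872.84.
Real growth = 42872.84/44814.97 − 1 = -0.0433.

-4.33%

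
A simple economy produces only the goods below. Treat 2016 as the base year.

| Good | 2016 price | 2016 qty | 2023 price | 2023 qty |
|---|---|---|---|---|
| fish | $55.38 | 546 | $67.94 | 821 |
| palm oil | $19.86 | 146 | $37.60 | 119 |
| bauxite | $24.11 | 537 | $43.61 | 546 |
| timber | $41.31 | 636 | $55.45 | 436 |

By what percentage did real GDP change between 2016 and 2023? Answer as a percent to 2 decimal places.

9.19%

Real GDP 2016 = Nominal GDP 2016 = 55.38·546 + 19.86·146 + 24.11·537 + 41.31·636 = 72357.27.
Real GDP 2023 (at 2016 prices) = 55.38·821 + 19.86·119 + 24.11·546 + 41.31·436 = 79005.54.
Real growth = 79005.54/72357.27 − 1 = 0.0919.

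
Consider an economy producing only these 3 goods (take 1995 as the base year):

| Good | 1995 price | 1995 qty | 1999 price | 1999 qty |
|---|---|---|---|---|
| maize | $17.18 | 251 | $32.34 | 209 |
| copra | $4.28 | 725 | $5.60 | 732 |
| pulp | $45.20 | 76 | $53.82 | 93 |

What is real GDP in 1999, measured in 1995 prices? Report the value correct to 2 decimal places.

$10927.18

Real GDP 1999 = Σ (p_1995 × q_1999) = 17.18·209 + 4.28·732 + 45.20·93 = 10927.18.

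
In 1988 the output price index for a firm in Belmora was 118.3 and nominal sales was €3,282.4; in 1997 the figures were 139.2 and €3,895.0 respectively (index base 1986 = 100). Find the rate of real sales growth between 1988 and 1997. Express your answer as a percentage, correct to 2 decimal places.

0.85%

Real sales 1988 = 3282.4 / 1.183 = 2774.64.
Real sales 1997 = 3895.0 / 1.392 = 2798.13.
Real growth = 2798.13 / 2774.64 − 1 = 0.0085.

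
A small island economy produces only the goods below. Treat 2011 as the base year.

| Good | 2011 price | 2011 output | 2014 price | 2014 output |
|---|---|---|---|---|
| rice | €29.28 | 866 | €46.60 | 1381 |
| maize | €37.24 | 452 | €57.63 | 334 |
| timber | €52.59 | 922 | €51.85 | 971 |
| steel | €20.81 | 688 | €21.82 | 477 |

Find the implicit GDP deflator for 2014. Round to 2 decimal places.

126.78

Nominal GDP 2014 = 46.60·1381 + 57.63·334 + 51.85·971 + 21.82·477 = 144357.51.
Real GDP 2014 (at 2011 prices) = 29.28·1381 + 37.24·334 + 52.59·971 + 20.81·477 = 113865.10.
Deflator = Nominal/Real × 100 = 144357.51/113865.10 × 100 = 126.779.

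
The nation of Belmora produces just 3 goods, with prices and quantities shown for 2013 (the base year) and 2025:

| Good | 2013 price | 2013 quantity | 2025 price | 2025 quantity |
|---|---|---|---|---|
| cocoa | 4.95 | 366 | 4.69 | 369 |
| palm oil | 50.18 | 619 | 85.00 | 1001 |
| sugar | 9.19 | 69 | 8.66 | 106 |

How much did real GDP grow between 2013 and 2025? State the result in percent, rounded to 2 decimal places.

Real GDP 2013 = Nominal GDP 2013 = 4.95·366 + 50.18·619 + 9.19·69 = 33507.23.
Real GDP 2025 (at 2013 prices) = 4.95·369 + 50.18·1001 + 9.19·106 = 53030.87.
Real growth = 53030.87/33507.23 − 1 = 0.5827.

58.27%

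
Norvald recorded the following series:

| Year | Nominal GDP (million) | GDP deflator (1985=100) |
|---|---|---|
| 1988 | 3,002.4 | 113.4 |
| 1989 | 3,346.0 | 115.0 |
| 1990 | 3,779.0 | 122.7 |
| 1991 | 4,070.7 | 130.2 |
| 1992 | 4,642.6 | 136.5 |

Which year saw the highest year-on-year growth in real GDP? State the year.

1989

1989: real = 3346.0/1.150 = 2909.57; growth vs 1988 (2647.62) = 9.89%.
1990: real = 3779.0/1.227 = 3079.87; growth vs 1989 (2909.57) = 5.85%.
1991: real = 4070.7/1.302 = 3126.50; growth vs 1990 (3079.87) = 1.51%.
1992: real = 4642.6/1.365 = 3401.17; growth vs 1991 (3126.50) = 8.79%.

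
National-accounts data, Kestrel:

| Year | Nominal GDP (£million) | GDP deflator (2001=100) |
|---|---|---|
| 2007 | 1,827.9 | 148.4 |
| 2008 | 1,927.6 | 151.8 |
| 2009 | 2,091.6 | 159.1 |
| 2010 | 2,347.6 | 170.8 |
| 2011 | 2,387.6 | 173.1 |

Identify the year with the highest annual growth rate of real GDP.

2008: real = 1927.6/1.518 = 1269.83; growth vs 2007 (1231.74) = 3.09%.
2009: real = 2091.6/1.591 = 1314.64; growth vs 2008 (1269.83) = 3.53%.
2010: real = 2347.6/1.708 = 1374.47; growth vs 2009 (1314.64) = 4.55%.
2011: real = 2387.6/1.731 = 1379.32; growth vs 2010 (1374.47) = 0.35%.

2010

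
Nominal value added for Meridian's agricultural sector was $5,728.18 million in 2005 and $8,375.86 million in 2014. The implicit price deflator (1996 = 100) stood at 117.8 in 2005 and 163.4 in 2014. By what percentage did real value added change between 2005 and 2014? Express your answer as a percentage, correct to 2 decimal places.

Real value added 2005 = 5728.18 / 1.178 = 4862.63.
Real value added 2014 = 8375.86 / 1.634 = 5125.99.
Real growth = 5125.99 / 4862.63 − 1 = 0.0542.

5.42%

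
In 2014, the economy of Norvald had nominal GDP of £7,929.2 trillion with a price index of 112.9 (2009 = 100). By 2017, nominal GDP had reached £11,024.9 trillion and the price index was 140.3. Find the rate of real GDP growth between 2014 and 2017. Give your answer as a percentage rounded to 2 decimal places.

Real GDP 2014 = 7929.2 / 1.129 = 7023.21.
Real GDP 2017 = 11024.9 / 1.403 = 7858.09.
Real growth = 7858.09 / 7023.21 − 1 = 0.1189.

11.89%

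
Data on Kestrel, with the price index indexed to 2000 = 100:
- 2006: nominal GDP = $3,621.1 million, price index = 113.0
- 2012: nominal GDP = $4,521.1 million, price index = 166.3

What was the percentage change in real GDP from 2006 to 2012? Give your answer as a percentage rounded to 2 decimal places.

Real GDP 2006 = 3621.1 / 1.130 = 3204.51.
Real GDP 2012 = 4521.1 / 1.663 = 2718.64.
Real growth = 2718.64 / 3204.51 − 1 = -0.1516.

-15.16%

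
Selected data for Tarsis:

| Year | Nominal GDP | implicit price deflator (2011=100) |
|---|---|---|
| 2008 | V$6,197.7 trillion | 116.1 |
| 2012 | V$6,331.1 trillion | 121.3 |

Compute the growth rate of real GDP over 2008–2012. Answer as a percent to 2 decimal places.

-2.23%

Real GDP 2008 = 6197.7 / 1.161 = 5338.24.
Real GDP 2012 = 6331.1 / 1.213 = 5219.37.
Real growth = 5219.37 / 5338.24 − 1 = -0.0223.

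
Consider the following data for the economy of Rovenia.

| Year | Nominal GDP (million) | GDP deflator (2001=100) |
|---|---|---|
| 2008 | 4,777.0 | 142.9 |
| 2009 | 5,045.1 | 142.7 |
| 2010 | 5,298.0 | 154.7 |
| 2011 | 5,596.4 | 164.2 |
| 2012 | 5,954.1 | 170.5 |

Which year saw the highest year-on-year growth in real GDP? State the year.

2009: real = 5045.1/1.427 = 3535.46; growth vs 2008 (3342.90) = 5.76%.
2010: real = 5298.0/1.547 = 3424.69; growth vs 2009 (3535.46) = -3.13%.
2011: real = 5596.4/1.642 = 3408.28; growth vs 2010 (3424.69) = -0.48%.
2012: real = 5954.1/1.705 = 3492.14; growth vs 2011 (3408.28) = 2.46%.

2009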